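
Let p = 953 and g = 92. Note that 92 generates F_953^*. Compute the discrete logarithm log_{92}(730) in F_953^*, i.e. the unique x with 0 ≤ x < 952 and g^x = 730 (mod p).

617

Baby-step giant-step with m = ceil(sqrt(952)) = 31.
Baby table (92^j mod 953 for j=0..30):
  0:1  1:92  2:840  3:87  4:380  5:652  6:898  7:658
  8:497  9:933  10:66  11:354  12:166  13:24  14:302  15:147
  16:182  17:543  18:400  19:586  20:544  21:492  22:473  23:631
  24:872  25:172  26:576  27:577  28:669  29:556  30:643
Giant step factor: 92^(-31) ≡ 177 (mod 953).
Scan 730·177^i mod 953 for i = 0, 1, …:
  i=0: 730   i=1: 555   i=2: 76   i=3: 110
  i=4: 410   i=5: 142   i=6: 356   i=7: 114
  i=8: 165   i=9: 615     …   i=18: 133
  i=19: 669
Match at i=19, j=28: x = 19·31 + 28 = 617.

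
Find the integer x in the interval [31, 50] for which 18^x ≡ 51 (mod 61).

Compute 18^31 mod 61 = 43, then multiply by 18 repeatedly:
  18^31=43  18^32=42  18^33=24  18^34=5  18^35=29
  18^36=34  18^37=2  18^38=36  18^39=38  18^40=13
  18^41=51
Found 51 at exponent 41.

41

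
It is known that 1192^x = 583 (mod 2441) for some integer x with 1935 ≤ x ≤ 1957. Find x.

Compute 1192^1935 mod 2441 = 1611, then multiply by 1192 repeatedly:
  1192^1935=1611  1192^1936=1686  1192^1937=769  1192^1938=1273  1192^1939=1555
  1192^1940=841  1192^1941=1662  1192^1942=1453  1192^1943=1307  1192^1944=586
  1192^1945=386  1192^1946=1204  1192^1947=2301  1192^1948=1549  1192^1949=1012
  1192^1950=450  1192^1951=1821  1192^1952=583
Found 583 at exponent 1952.

1952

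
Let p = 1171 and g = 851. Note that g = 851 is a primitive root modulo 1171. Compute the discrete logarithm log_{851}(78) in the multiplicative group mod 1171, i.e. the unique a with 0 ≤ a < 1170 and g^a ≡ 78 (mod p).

Baby-step giant-step with m = ceil(sqrt(1170)) = 35.
Baby table (851^j mod 1171 for j=0..34):
  0:1  1:851  2:523  3:93  4:686  5:628  6:452  7:564
  8:1025  9:1051  10:928  11:474  12:550  13:821  14:755  15:797
  16:238  17:1126  18:348  19:1056  20:499  21:747  22:1015  23:738
  24:382  25:715  26:716  27:396  28:919  29:1012  30:527  31:1155
  32:436  33:1000  34:854
Giant step factor: 851^(-35) ≡ 276 (mod 1171).
Scan 78·276^i mod 1171 for i = 0, 1, …:
  i=0: 78   i=1: 450   i=2: 74   i=3: 517
  i=4: 1001   i=5: 1091   i=6: 169   i=7: 975
  i=8: 941   i=9: 925     …   i=28: 690
  i=29: 738
Match at i=29, j=23: a = 29·35 + 23 = 1038.

1038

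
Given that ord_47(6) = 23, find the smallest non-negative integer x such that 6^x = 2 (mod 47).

Successive powers of 6 modulo 47:
  6^0=1  6^1=6  6^2=36  6^3=28  6^4=27  6^5=21
  6^6=32  6^7=4  6^8=24  6^9=3  6^10=18  6^11=14
  6^12=37  6^13=34  6^14=16  6^15=2
So 6^15 ≡ 2 (mod 47), giving x = 15.

15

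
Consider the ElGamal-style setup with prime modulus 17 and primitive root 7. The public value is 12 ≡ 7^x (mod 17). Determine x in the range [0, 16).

7

Successive powers of 7 modulo 17:
  7^0=1  7^1=7  7^2=15  7^3=3  7^4=4  7^5=11
  7^6=9  7^7=12
So 7^7 ≡ 12 (mod 17), giving x = 7.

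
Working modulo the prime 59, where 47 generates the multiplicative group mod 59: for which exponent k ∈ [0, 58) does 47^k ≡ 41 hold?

Baby-step giant-step with m = ceil(sqrt(58)) = 8.
Baby table (47^j mod 59 for j=0..7):
  0:1  1:47  2:26  3:42  4:27  5:30  6:53  7:13
Giant step factor: 47^(-8) ≡ 45 (mod 59).
Scan 41·45^i mod 59 for i = 0, 1, …:
  i=0: 41   i=1: 16   i=2: 12   i=3: 9
  i=4: 51   i=5: 53
Match at i=5, j=6: k = 5·8 + 6 = 46.

46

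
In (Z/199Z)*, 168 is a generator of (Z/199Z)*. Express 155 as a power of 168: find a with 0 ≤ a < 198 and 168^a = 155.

160

Baby-step giant-step with m = ceil(sqrt(198)) = 15.
Baby table (168^j mod 199 for j=0..14):
  0:1  1:168  2:165  3:59  4:161  5:183  6:98  7:146
  8:51  9:11  10:57  11:24  12:52  13:179  14:23
Giant step factor: 168^(-15) ≡ 12 (mod 199).
Scan 155·12^i mod 199 for i = 0, 1, …:
  i=0: 155   i=1: 69   i=2: 32   i=3: 185
  i=4: 31   i=5: 173   i=6: 86   i=7: 37
  i=8: 46   i=9: 154   i=10: 57
Match at i=10, j=10: a = 10·15 + 10 = 160.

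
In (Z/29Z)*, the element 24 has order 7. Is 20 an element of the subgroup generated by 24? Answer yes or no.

yes

20 ∈ ⟨24⟩ iff 20^7 ≡ 1 (mod 29), since |⟨24⟩| = 7.
20^7 mod 29 = 1.
Since 1 = 1, 20 lies in the subgroup.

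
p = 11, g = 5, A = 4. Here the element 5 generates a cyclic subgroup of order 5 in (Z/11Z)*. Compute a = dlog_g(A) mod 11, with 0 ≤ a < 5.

Successive powers of 5 modulo 11:
  5^0=1  5^1=5  5^2=3  5^3=4
So 5^3 ≡ 4 (mod 11), giving a = 3.

3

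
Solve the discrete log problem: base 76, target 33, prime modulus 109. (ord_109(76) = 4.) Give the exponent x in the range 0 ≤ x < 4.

3

Successive powers of 76 modulo 109:
  76^0=1  76^1=76  76^2=108  76^3=33
So 76^3 ≡ 33 (mod 109), giving x = 3.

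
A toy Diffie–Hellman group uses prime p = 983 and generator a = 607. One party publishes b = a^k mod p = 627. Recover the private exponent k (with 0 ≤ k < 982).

Baby-step giant-step with m = ceil(sqrt(982)) = 32.
Baby table (607^j mod 983 for j=0..31):
  0:1  1:607  2:807  3:315  4:503  5:591  6:925  7:182
  8:378  9:407  10:316  11:127  12:415  13:257  14:685  15:969
  16:349  17:498  18:505  19:822  20:573  21:812  22:401  23:606
  24:200  25:491  26:188  27:88  28:334  29:240  30:196  31:29
Giant step factor: 607^(-32) ≡ 54 (mod 983).
Scan 627·54^i mod 983 for i = 0, 1, …:
  i=0: 627   i=1: 436   i=2: 935   i=3: 357
  i=4: 601   i=5: 15   i=6: 810   i=7: 488
  i=8: 794   i=9: 607
Match at i=9, j=1: k = 9·32 + 1 = 289.

289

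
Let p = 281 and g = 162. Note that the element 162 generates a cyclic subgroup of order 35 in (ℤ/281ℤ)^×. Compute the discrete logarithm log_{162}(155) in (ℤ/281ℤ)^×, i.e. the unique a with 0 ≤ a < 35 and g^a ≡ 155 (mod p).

16

Successive powers of 162 modulo 281:
  162^0=1  162^1=162  162^2=111  162^3=279  162^4=238  162^5=59
  162^6=4  162^7=86  162^8=163  162^9=273  162^10=109  162^11=236
  162^12=16  162^13=63  162^14=90  162^15=249  162^16=155
So 162^16 ≡ 155 (mod 281), giving a = 16.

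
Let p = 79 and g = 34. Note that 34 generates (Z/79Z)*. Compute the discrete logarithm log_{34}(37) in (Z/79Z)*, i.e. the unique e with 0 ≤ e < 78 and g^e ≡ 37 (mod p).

Successive powers of 34 modulo 79:
  34^0=1  34^1=34  34^2=50  34^3=41  34^4=51  34^5=75
  34^6=22  34^7=37
So 34^7 ≡ 37 (mod 79), giving e = 7.

7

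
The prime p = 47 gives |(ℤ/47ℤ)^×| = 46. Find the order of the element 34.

The order of 34 must divide p − 1 = 46 = 2 · 23.
Divisors: 1, 2, 23, 46.
Check each in increasing order: 34^1 ≡ 34;  34^2 ≡ 28;  34^23 ≡ 1.
Smallest exponent giving 1 is 23.

23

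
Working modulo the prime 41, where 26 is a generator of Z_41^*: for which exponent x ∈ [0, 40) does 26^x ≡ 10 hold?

24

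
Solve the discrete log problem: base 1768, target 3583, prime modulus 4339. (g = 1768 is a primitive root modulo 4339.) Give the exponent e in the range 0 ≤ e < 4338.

Baby-step giant-step with m = ceil(sqrt(4338)) = 66.
Baby table (1768^j mod 4339 for j=0..65):
  0:1  1:1768  2:1744  3:2702  4:4236  5:134  6:2606  7:3729
  8:1931  9:3554  10:600  11:2084  12:701  13:2753  14:3285  15:2298
  16:1560  17:2815  18:87  19:1951  20:4202  21:768  22:4056  23:2980
  24:1094  25:3337  26:3115  27:1129  28:132  29:3409  30:241  31:866
  32:3760  33:332  34:1211  35:1921  36:3230  37:516  38:1098  39:1731
  40:1413  41:3259  42:4059  43:3945  44:1987  45:2765  46:2806  47:1531
  48:3611  49:1579  50:1695  51:2850  52:1221  53:2245  54:3314  55:1502
  56:68  57:3071  58:1439  59:1498  60:1674  61:434  62:3648  63:1910
  64:1138  65:3027
Giant step factor: 1768^(-66) ≡ 2461 (mod 4339).
Scan 3583·2461^i mod 4339 for i = 0, 1, …:
  i=0: 3583   i=1: 915   i=2: 4213   i=3: 2322
  i=4: 4318   i=5: 387   i=6: 2166   i=7: 2234
  i=8: 361   i=9: 3265     …   i=26: 2091
  i=27: 4236
Match at i=27, j=4: e = 27·66 + 4 = 1786.

1786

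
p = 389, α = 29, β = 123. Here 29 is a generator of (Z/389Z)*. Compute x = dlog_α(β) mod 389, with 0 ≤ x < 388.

91

Baby-step giant-step with m = ceil(sqrt(388)) = 20.
Baby table (29^j mod 389 for j=0..19):
  0:1  1:29  2:63  3:271  4:79  5:346  6:309  7:14
  8:17  9:104  10:293  11:328  12:176  13:47  14:196  15:238
  16:289  17:212  18:313  19:130
Giant step factor: 29^(-20) ≡ 94 (mod 389).
Scan 123·94^i mod 389 for i = 0, 1, …:
  i=0: 123   i=1: 281   i=2: 351   i=3: 318
  i=4: 328
Match at i=4, j=11: x = 4·20 + 11 = 91.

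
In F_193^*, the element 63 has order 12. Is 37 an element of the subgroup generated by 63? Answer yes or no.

no

⟨63⟩ has order 12; its elements mod 193 are {1, 49, 63, 81, 84, 85, 108, 109, 112, 130, 144, 192}.
37 is not in this set.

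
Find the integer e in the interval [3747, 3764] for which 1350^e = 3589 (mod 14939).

Compute 1350^3747 mod 14939 = 7512, then multiply by 1350 repeatedly:
  1350^3747=7512  1350^3748=12558  1350^3749=12474  1350^3750=3647  1350^3751=8519
  1350^3752=12559  1350^3753=13824  1350^3754=3589
Found 3589 at exponent 3754.

3754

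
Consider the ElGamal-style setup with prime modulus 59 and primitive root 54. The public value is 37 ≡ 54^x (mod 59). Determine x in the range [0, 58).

43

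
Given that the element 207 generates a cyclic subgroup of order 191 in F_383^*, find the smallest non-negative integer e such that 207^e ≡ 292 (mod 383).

80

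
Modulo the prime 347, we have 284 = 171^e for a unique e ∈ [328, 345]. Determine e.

Compute 171^328 mod 347 = 140, then multiply by 171 repeatedly:
  171^328=140  171^329=344  171^330=181  171^331=68  171^332=177
  171^333=78  171^334=152  171^335=314  171^336=256  171^337=54
  171^338=212  171^339=164  171^340=284
Found 284 at exponent 340.

340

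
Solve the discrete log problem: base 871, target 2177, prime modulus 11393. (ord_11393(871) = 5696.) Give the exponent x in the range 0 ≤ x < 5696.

Baby-step giant-step with m = ceil(sqrt(5696)) = 76.
Baby table (871^j mod 11393 for j=0..75):
  0:1  1:871  2:6703  3:5097  4:7610  5:8977  6:3369  7:6398
  8:1481  9:2542  10:3840  11:6491  12:2733  13:10699  14:10748  15:7855
  16:5905  17:5012  18:1933  19:8872  20:3058  21:8949  22:1767  23:1002
  24:6874  25:5929  26:3130  27:3303  28:5877  29:3410  30:7930  31:2872
  32:6445  33:8239  34:9972  35:4146  36:10978  37:3111  38:9540  39:3843
  40:9104  41:56  42:3204  43:10792  44:607  45:4619  46:1420  47:6376
  48:5105  49:3185  50:5636  51:9966  52:10313  53:4939  54:6708  55:9452
  56:6946  57:283  58:7240  59:5711  60:6933  61:353  62:11245  63:7808
  64:10540  65:8975  66:1627  67:4385  68:2680  69:10108  70:8672  71:11146
  72:1330  73:7737  74:5664  75:175
Giant step factor: 871^(-76) ≡ 8455 (mod 11393).
Scan 2177·8455^i mod 11393 for i = 0, 1, …:
  i=0: 2177   i=1: 6840   i=2: 1332   i=3: 5776
  i=4: 5682   i=5: 8422   i=6: 1760   i=7: 1542
  i=8: 4018   i=9: 9657     …   i=41: 11072
  i=42: 8872
Match at i=42, j=19: x = 42·76 + 19 = 3211.

3211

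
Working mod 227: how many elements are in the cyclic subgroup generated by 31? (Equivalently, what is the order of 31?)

226

The order of 31 must divide p − 1 = 226 = 2 · 113.
Divisors: 1, 2, 113, 226.
Check each in increasing order: 31^1 ≡ 31;  31^2 ≡ 53;  31^113 ≡ 226;  31^226 ≡ 1.
Smallest exponent giving 1 is 226.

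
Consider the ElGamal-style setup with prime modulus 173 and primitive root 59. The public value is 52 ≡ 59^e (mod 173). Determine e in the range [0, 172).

Baby-step giant-step with m = ceil(sqrt(172)) = 14.
Baby table (59^j mod 173 for j=0..13):
  0:1  1:59  2:21  3:28  4:95  5:69  6:92  7:65
  8:29  9:154  10:90  11:120  12:160  13:98
Giant step factor: 59^(-14) ≡ 64 (mod 173).
Scan 52·64^i mod 173 for i = 0, 1, …:
  i=0: 52   i=1: 41   i=2: 29
Match at i=2, j=8: e = 2·14 + 8 = 36.

36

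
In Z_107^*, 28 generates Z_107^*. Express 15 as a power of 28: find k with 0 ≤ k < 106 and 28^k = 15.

45

Baby-step giant-step with m = ceil(sqrt(106)) = 11.
Baby table (28^j mod 107 for j=0..10):
  0:1  1:28  2:35  3:17  4:48  5:60  6:75  7:67
  8:57  9:98  10:69
Giant step factor: 28^(-11) ≡ 18 (mod 107).
Scan 15·18^i mod 107 for i = 0, 1, …:
  i=0: 15   i=1: 56   i=2: 45   i=3: 61
  i=4: 28
Match at i=4, j=1: k = 4·11 + 1 = 45.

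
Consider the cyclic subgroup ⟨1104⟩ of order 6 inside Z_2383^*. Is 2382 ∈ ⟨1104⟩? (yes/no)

yes

⟨1104⟩ has order 6; its elements mod 2383 are {1, 1103, 1104, 1279, 1280, 2382}.
2382 is in this set.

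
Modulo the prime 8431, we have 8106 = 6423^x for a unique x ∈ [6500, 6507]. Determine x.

6504

Compute 6423^6500 mod 8431 = 573, then multiply by 6423 repeatedly:
  6423^6500=573  6423^6501=4463  6423^6502=449  6423^6503=525  6423^6504=8106
Found 8106 at exponent 6504.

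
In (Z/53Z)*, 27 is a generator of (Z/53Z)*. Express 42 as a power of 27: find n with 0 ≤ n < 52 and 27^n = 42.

20

Baby-step giant-step with m = ceil(sqrt(52)) = 8.
Baby table (27^j mod 53 for j=0..7):
  0:1  1:27  2:40  3:20  4:10  5:5  6:29  7:41
Giant step factor: 27^(-8) ≡ 44 (mod 53).
Scan 42·44^i mod 53 for i = 0, 1, …:
  i=0: 42   i=1: 46   i=2: 10
Match at i=2, j=4: n = 2·8 + 4 = 20.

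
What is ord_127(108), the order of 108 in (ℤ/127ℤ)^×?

The order of 108 must divide p − 1 = 126 = 2 · 3^2 · 7.
Divisors: 1, 2, 3, 6, 7, 9, 14, 18, 21, 42, 63, 126.
Check each in increasing order: 108^1 ≡ 108;  108^2 ≡ 107;  108^3 ≡ 126;  108^6 ≡ 1.
Smallest exponent giving 1 is 6.

6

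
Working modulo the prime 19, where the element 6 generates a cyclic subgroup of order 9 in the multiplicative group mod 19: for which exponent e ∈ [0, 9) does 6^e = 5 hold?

Successive powers of 6 modulo 19:
  6^0=1  6^1=6  6^2=17  6^3=7  6^4=4  6^5=5
So 6^5 ≡ 5 (mod 19), giving e = 5.

5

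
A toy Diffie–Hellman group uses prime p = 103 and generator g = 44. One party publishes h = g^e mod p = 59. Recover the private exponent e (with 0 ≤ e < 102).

52

Baby-step giant-step with m = ceil(sqrt(102)) = 11.
Baby table (44^j mod 103 for j=0..10):
  0:1  1:44  2:82  3:3  4:29  5:40  6:9  7:87
  8:17  9:27  10:55
Giant step factor: 44^(-11) ≡ 101 (mod 103).
Scan 59·101^i mod 103 for i = 0, 1, …:
  i=0: 59   i=1: 88   i=2: 30   i=3: 43
  i=4: 17
Match at i=4, j=8: e = 4·11 + 8 = 52.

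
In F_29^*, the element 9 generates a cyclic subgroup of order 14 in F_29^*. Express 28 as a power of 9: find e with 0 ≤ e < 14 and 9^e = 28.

Successive powers of 9 modulo 29:
  9^0=1  9^1=9  9^2=23  9^3=4  9^4=7  9^5=5
  9^6=16  9^7=28
So 9^7 ≡ 28 (mod 29), giving e = 7.

7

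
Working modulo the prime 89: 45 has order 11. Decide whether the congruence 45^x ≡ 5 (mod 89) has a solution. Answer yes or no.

no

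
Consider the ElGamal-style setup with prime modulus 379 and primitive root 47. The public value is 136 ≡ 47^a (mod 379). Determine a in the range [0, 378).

314

Baby-step giant-step with m = ceil(sqrt(378)) = 20.
Baby table (47^j mod 379 for j=0..19):
  0:1  1:47  2:314  3:356  4:56  5:358  6:150  7:228
  8:104  9:340  10:62  11:261  12:139  13:90  14:61  15:214
  16:204  17:113  18:5  19:235
Giant step factor: 47^(-20) ≡ 372 (mod 379).
Scan 136·372^i mod 379 for i = 0, 1, …:
  i=0: 136   i=1: 185   i=2: 221   i=3: 348
  i=4: 217   i=5: 376   i=6: 21   i=7: 232
  i=8: 271   i=9: 377     …   i=14: 262
  i=15: 61
Match at i=15, j=14: a = 15·20 + 14 = 314.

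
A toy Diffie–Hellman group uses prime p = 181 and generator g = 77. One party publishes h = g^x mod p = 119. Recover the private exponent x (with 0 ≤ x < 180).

Baby-step giant-step with m = ceil(sqrt(180)) = 14.
Baby table (77^j mod 181 for j=0..13):
  0:1  1:77  2:137  3:51  4:126  5:109  6:67  7:91
  8:129  9:159  10:116  11:63  12:145  13:124
Giant step factor: 77^(-14) ≡ 4 (mod 181).
Scan 119·4^i mod 181 for i = 0, 1, …:
  i=0: 119   i=1: 114   i=2: 94   i=3: 14
  i=4: 56   i=5: 43   i=6: 172   i=7: 145
Match at i=7, j=12: x = 7·14 + 12 = 110.

110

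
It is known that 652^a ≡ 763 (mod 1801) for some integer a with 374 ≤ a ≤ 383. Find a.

379

Compute 652^374 mod 1801 = 317, then multiply by 652 repeatedly:
  652^374=317  652^375=1370  652^376=1745  652^377=1309  652^378=1595
  652^379=763
Found 763 at exponent 379.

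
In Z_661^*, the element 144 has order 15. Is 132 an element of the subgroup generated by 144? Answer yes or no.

no

⟨144⟩ has order 15; its elements mod 661 are {1, 12, 144, 197, 245, 247, 296, 320, 364, 381, 402, 406, 471, 535, 606}.
132 is not in this set.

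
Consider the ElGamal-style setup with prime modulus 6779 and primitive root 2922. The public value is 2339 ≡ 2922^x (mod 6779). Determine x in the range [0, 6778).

2135

Baby-step giant-step with m = ceil(sqrt(6778)) = 83.
Baby table (2922^j mod 6779 for j=0..82):
  0:1  1:2922  2:3323  3:2278  4:6117  5:4430  6:3349  7:3681
  8:4388  9:2647  10:6474  11:3618  12:3335  13:3447  14:5319  15:4650
  16:2184  17:2609  18:3902  19:6145  20:4898  21:1487  22:6454  23:6189
  24:4665  25:5340  26:5001  27:4177  28:2994  29:3558  30:4269  31:658
  32:4219  33:3696  34:765  35:5039  36:6749  37:467  38:1995  39:6229
  40:6302  41:2680  42:1215  43:4813  44:3940  45:1938  46:2371  47:6703
  48:1635  49:5054  50:3126  51:2859  52:2270  53:3078  54:4962  55:5462
  56:2198  57:2843  58:2971  59:4142  60:2409  61:2496  62:5887  63:3491
  64:5086  65:1724  66:731  67:597  68:2231  69:4363  70:4166  71:4747
  72:900  73:6327  74:1161  75:2942  76:752  77:948  78:4224  79:4748
  80:3822  81:2871  82:3439
Giant step factor: 2922^(-83) ≡ 5890 (mod 6779).
Scan 2339·5890^i mod 6779 for i = 0, 1, …:
  i=0: 2339   i=1: 1782   i=2: 2088   i=3: 1214
  i=4: 5394   i=5: 4266   i=6: 3766   i=7: 852
  i=8: 1820   i=9: 2201     …   i=24: 1530
  i=25: 2409
Match at i=25, j=60: x = 25·83 + 60 = 2135.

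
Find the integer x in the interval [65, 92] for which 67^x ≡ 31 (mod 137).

Compute 67^65 mod 137 = 117, then multiply by 67 repeatedly:
  67^65=117  67^66=30  67^67=92  67^68=136  67^69=70
  67^70=32  67^71=89  67^72=72  67^73=29  67^74=25
  67^75=31
Found 31 at exponent 75.

75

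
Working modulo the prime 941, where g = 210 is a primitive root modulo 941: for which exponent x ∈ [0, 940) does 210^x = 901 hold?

545

Baby-step giant-step with m = ceil(sqrt(940)) = 31.
Baby table (210^j mod 941 for j=0..30):
  0:1  1:210  2:814  3:619  4:132  5:431  6:174  7:782
  8:486  9:432  10:384  11:655  12:164  13:564  14:815  15:829
  16:5  17:109  18:306  19:272  20:660  21:273  22:870  23:146
  24:548  25:278  26:38  27:452  28:820  29:938  30:311
Giant step factor: 210^(-31) ≡ 573 (mod 941).
Scan 901·573^i mod 941 for i = 0, 1, …:
  i=0: 901   i=1: 605   i=2: 377   i=3: 532
  i=4: 893   i=5: 726   i=6: 76   i=7: 262
  i=8: 507   i=9: 683     …   i=16: 843
  i=17: 306
Match at i=17, j=18: x = 17·31 + 18 = 545.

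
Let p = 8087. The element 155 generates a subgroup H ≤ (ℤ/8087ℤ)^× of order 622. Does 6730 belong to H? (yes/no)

6730 ∈ ⟨155⟩ iff 6730^622 ≡ 1 (mod 8087), since |⟨155⟩| = 622.
6730^622 mod 8087 = 6297.
Since 6297 ≠ 1, 6730 does not lie in the subgroup.

no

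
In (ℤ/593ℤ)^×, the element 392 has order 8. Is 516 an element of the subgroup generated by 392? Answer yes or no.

yes

516 ∈ ⟨392⟩ iff 516^8 ≡ 1 (mod 593), since |⟨392⟩| = 8.
516^8 mod 593 = 1.
Since 1 = 1, 516 lies in the subgroup.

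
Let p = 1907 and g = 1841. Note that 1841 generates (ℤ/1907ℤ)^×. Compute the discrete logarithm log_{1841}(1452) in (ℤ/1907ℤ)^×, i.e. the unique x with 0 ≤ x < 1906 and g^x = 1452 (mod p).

424

Baby-step giant-step with m = ceil(sqrt(1906)) = 44.
Baby table (1841^j mod 1907 for j=0..43):
  0:1  1:1841  2:542  3:461  4:86  5:45  6:844  7:1506
  8:1675  9:56  10:118  11:1747  12:1025  13:1002  14:613  15:1496
  16:428  17:357  18:1229  19:887  20:575  21:190  22:809  23:2
  24:1775  25:1084  26:922  27:172  28:90  29:1688  30:1105  31:1443
  32:112  33:236  34:1587  35:143  36:97  37:1226  38:1085  39:856
  40:714  41:551  42:1774  43:1150
Giant step factor: 1841^(-44) ≡ 1089 (mod 1907).
Scan 1452·1089^i mod 1907 for i = 0, 1, …:
  i=0: 1452   i=1: 325   i=2: 1130   i=3: 555
  i=4: 1783   i=5: 361   i=6: 287   i=7: 1702
  i=8: 1781   i=9: 90
Match at i=9, j=28: x = 9·44 + 28 = 424.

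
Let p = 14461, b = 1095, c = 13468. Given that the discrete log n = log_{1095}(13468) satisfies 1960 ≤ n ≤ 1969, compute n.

1967

Compute 1095^1960 mod 14461 = 13718, then multiply by 1095 repeatedly:
  1095^1960=13718  1095^1961=10692  1095^1962=8791  1095^1963=9580  1095^1964=5875
  1095^1965=12441  1095^1966=633  1095^1967=13468
Found 13468 at exponent 1967.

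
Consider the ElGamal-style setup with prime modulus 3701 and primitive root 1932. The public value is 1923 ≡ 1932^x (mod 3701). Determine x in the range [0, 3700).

Baby-step giant-step with m = ceil(sqrt(3700)) = 61.
Baby table (1932^j mod 3701 for j=0..60):
  0:1  1:1932  2:2016  3:1460  4:558  5:1065  6:3525  7:460
  8:480  9:2110  10:1719  11:1311  12:1368  13:462  14:643  15:2441
  16:938  17:2427  18:3498  19:110  20:1563  21:3401  22:1457  23:2164
  24:2419  25:2846  26:2487  27:986  28:2638  29:339  30:3572  31:2440
  32:2707  33:411  34:2038  35:3253  36:498  37:3577  38:997  39:1684
  40:309  41:1127  42:1176  43:3319  44:2176  45:3397  46:1131  47:1502
  48:280  49:614  50:1928  51:1690  52:798  53:2120  54:2534  55:2966
  56:1164  57:2341  58:190  59:681  60:1837
Giant step factor: 1932^(-61) ≡ 2136 (mod 3701).
Scan 1923·2136^i mod 3701 for i = 0, 1, …:
  i=0: 1923   i=1: 3119   i=2: 384   i=3: 2303
  i=4: 579   i=5: 610   i=6: 208   i=7: 168
  i=8: 3552   i=9: 22     …   i=57: 512
  i=58: 1837
Match at i=58, j=60: x = 58·61 + 60 = 3598.

3598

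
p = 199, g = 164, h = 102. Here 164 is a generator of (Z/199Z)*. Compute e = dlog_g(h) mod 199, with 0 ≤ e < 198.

68

Baby-step giant-step with m = ceil(sqrt(198)) = 15.
Baby table (164^j mod 199 for j=0..14):
  0:1  1:164  2:31  3:109  4:165  5:195  6:140  7:75
  8:161  9:136  10:16  11:37  12:98  13:152  14:53
Giant step factor: 164^(-15) ≡ 171 (mod 199).
Scan 102·171^i mod 199 for i = 0, 1, …:
  i=0: 102   i=1: 129   i=2: 169   i=3: 44
  i=4: 161
Match at i=4, j=8: e = 4·15 + 8 = 68.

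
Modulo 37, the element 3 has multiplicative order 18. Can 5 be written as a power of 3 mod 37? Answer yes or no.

no

5 ∈ ⟨3⟩ iff 5^18 ≡ 1 (mod 37), since |⟨3⟩| = 18.
5^18 mod 37 = 36.
Since 36 ≠ 1, 5 does not lie in the subgroup.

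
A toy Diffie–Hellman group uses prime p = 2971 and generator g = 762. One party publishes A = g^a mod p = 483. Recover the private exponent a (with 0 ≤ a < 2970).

1908

Baby-step giant-step with m = ceil(sqrt(2970)) = 55.
Baby table (762^j mod 2971 for j=0..54):
  0:1  1:762  2:1299  3:495  4:2844  5:1269  6:1403  7:2497
  8:1274  9:2242  10:79  11:778  12:1607  13:482  14:1851  15:2208
  16:910  17:1177  18:2603  19:1829  20:299  21:2042  22:2171  23:2426
  24:650  25:2114  26:586  27:882  28:638  29:1883  30:2824  31:884
  32:2162  33:1510  34:843  35:630  36:1729  37:1345  38:2866  39:207
  40:271  41:1503  42:1451  43:450  44:1235  45:2234  46:2896  47:2270
  48:618  49:1498  50:612  51:2868  52:1731  53:2869  54:2493
Giant step factor: 762^(-55) ≡ 2142 (mod 2971).
Scan 483·2142^i mod 2971 for i = 0, 1, …:
  i=0: 483   i=1: 678   i=2: 2428   i=3: 1526
  i=4: 592   i=5: 2418   i=6: 903   i=7: 105
  i=8: 2085   i=9: 657     …   i=33: 2068
  i=34: 2866
Match at i=34, j=38: a = 34·55 + 38 = 1908.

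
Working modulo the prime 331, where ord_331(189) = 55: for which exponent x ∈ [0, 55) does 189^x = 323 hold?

22

Baby-step giant-step with m = ceil(sqrt(55)) = 8.
Baby table (189^j mod 331 for j=0..7):
  0:1  1:189  2:304  3:193  4:67  5:85  6:177  7:22
Giant step factor: 189^(-8) ≡ 105 (mod 331).
Scan 323·105^i mod 331 for i = 0, 1, …:
  i=0: 323   i=1: 153   i=2: 177
Match at i=2, j=6: x = 2·8 + 6 = 22.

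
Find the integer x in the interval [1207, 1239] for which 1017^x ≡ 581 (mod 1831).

1239

Compute 1017^1207 mod 1831 = 1484, then multiply by 1017 repeatedly:
  1017^1207=1484  1017^1208=484  1017^1209=1520  1017^1210=476  1017^1211=708
  1017^1212=453  1017^1213=1120  1017^1214=158  1017^1215=1389  1017^1216=912
  1017^1217=1018  1017^1218=791  1017^1219=638  1017^1220=672  1017^1221=461
  1017^1222=101  1017^1223=181  1017^1224=977  1017^1225=1207  1017^1226=749
  1017^1227=37  1017^1228=1009  1017^1229=793  1017^1230=841  1017^1231=220
  1017^1232=358  1017^1233=1548  1017^1234=1487  1017^1235=1704  1017^1236=842
  1017^1237=1237  1017^1238=132  1017^1239=581
Found 581 at exponent 1239.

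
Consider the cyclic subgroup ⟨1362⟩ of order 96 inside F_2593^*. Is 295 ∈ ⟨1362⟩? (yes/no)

295 ∈ ⟨1362⟩ iff 295^96 ≡ 1 (mod 2593), since |⟨1362⟩| = 96.
295^96 mod 2593 = 1.
Since 1 = 1, 295 lies in the subgroup.

yes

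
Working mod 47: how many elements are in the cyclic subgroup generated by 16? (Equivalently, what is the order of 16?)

23

The order of 16 must divide p − 1 = 46 = 2 · 23.
Divisors: 1, 2, 23, 46.
Check each in increasing order: 16^1 ≡ 16;  16^2 ≡ 21;  16^23 ≡ 1.
Smallest exponent giving 1 is 23.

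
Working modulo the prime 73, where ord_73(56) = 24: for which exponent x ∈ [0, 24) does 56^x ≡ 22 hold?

15

Successive powers of 56 modulo 73:
  56^0=1  56^1=56  56^2=70  56^3=51  56^4=9  56^5=66
  56^6=46  56^7=21  56^8=8  56^9=10  56^10=49  56^11=43
  56^12=72  56^13=17  56^14=3  56^15=22
So 56^15 ≡ 22 (mod 73), giving x = 15.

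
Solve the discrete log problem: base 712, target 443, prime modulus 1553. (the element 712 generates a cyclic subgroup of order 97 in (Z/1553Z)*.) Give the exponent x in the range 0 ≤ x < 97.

Baby-step giant-step with m = ceil(sqrt(97)) = 10.
Baby table (712^j mod 1553 for j=0..9):
  0:1  1:712  2:666  3:527  4:951  5:4  6:1295  7:1111
  8:555  9:698
Giant step factor: 712^(-10) ≡ 1456 (mod 1553).
Scan 443·1456^i mod 1553 for i = 0, 1, …:
  i=0: 443   i=1: 513   i=2: 1488   i=3: 93
  i=4: 297   i=5: 698
Match at i=5, j=9: x = 5·10 + 9 = 59.

59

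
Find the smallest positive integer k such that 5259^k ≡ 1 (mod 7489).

The order of 5259 must divide p − 1 = 7488 = 2^6 · 3^2 · 13.
Divisors: 1, 2, 3, 4, 6, 8, 9, 12, 13, 16, 18, 24, 26, 32, 36, 39, 48, 52, 64, 72, 78, 96, 104, 117, 144, 156, 192, 208, 234, 288, 312, 416, 468, 576, 624, 832, 936, 1248, 1872, 2496, 3744, 7488.
Check each in increasing order: 5259^1 ≡ 5259;  5259^2 ≡ 204;  5259^3 ≡ 1909;  5259^4 ≡ 4171;  5259^6 ≡ 4627;  5259^8 ≡ 294;  5259^9 ≡ 3412;  5259^12 ≡ 5567;  5259^13 ≡ 2352;  5259^16 ≡ 4057;  5259^18 ≡ 3838;  5259^24 ≡ 2007;  5259^26 ≡ 5022;  5259^32 ≡ 5916;  5259^36 ≡ 6870;  5259^39 ≡ 1591;  5259^48 ≡ 6456;  5259^52 ≡ 5021;  5259^64 ≡ 2959;  5259^72 ≡ 1222;  5259^78 ≡ 7488;  5259^96 ≡ 3651;  5259^104 ≡ 2467;  5259^117 ≡ 5898;  5259^144 ≡ 2973;  5259^156 ≡ 1.
Smallest exponent giving 1 is 156.

156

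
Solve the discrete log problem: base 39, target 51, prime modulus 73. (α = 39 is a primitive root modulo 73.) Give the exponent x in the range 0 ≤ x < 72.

27

Successive powers of 39 modulo 73:
  39^0=1  39^1=39  39^2=61  39^3=43  39^4=71  39^5=68
  39^6=24  39^7=60  39^8=4  39^9=10  39^10=25  39^11=26
  39^12=65  39^13=53  39^14=23  39^15=21  39^16=16  39^17=40
  39^18=27  39^19=31  39^20=41  39^21=66  39^22=19  39^23=11
  39^24=64  39^25=14  39^26=35  39^27=51
So 39^27 ≡ 51 (mod 73), giving x = 27.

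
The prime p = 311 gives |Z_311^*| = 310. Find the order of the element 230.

The order of 230 must divide p − 1 = 310 = 2 · 5 · 31.
Divisors: 1, 2, 5, 10, 31, 62, 155, 310.
Check each in increasing order: 230^1 ≡ 230;  230^2 ≡ 30;  230^5 ≡ 185;  230^10 ≡ 15;  230^31 ≡ 305;  230^62 ≡ 36;  230^155 ≡ 310;  230^310 ≡ 1.
Smallest exponent giving 1 is 310.

310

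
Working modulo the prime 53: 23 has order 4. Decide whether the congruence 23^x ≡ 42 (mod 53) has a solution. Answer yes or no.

⟨23⟩ has order 4; its elements mod 53 are {1, 23, 30, 52}.
42 is not in this set.

no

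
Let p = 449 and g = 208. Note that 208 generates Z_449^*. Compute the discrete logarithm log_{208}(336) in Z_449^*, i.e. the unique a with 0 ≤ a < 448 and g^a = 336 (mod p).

Baby-step giant-step with m = ceil(sqrt(448)) = 22.
Baby table (208^j mod 449 for j=0..21):
  0:1  1:208  2:160  3:54  4:7  5:109  6:222  7:378
  8:49  9:314  10:207  11:401  12:343  13:402  14:102  15:113
  16:156  17:120  18:265  19:342  20:194  21:391
Giant step factor: 208^(-22) ≡ 137 (mod 449).
Scan 336·137^i mod 449 for i = 0, 1, …:
  i=0: 336   i=1: 234   i=2: 179   i=3: 277
  i=4: 233   i=5: 42   i=6: 366   i=7: 303
  i=8: 203   i=9: 422   i=10: 342
Match at i=10, j=19: a = 10·22 + 19 = 239.

239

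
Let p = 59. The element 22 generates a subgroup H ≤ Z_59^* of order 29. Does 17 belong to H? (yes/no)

yes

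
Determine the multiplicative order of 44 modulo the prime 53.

13

The order of 44 must divide p − 1 = 52 = 2^2 · 13.
Divisors: 1, 2, 4, 13, 26, 52.
Check each in increasing order: 44^1 ≡ 44;  44^2 ≡ 28;  44^4 ≡ 42;  44^13 ≡ 1.
Smallest exponent giving 1 is 13.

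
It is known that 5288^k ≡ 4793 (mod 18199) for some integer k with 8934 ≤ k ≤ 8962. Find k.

8957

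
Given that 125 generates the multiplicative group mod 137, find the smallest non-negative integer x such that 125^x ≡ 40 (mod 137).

Baby-step giant-step with m = ceil(sqrt(136)) = 12.
Baby table (125^j mod 137 for j=0..11):
  0:1  1:125  2:7  3:53  4:49  5:97  6:69  7:131
  8:72  9:95  10:93  11:117
Giant step factor: 125^(-12) ≡ 4 (mod 137).
Scan 40·4^i mod 137 for i = 0, 1, …:
  i=0: 40   i=1: 23   i=2: 92   i=3: 94
  i=4: 102   i=5: 134   i=6: 125
Match at i=6, j=1: x = 6·12 + 1 = 73.

73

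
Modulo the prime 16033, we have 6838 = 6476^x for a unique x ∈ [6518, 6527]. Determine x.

6524

Compute 6476^6518 mod 16033 = 4439, then multiply by 6476 repeatedly:
  6476^6518=4439  6476^6519=15828  6476^6520=3159  6476^6521=15609  6476^6522=11852
  6476^6523=3581  6476^6524=6838
Found 6838 at exponent 6524.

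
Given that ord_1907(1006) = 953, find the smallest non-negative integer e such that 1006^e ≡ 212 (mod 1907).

213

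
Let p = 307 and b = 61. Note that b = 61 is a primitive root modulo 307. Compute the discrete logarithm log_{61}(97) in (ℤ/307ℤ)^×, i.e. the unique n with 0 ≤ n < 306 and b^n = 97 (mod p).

78

Baby-step giant-step with m = ceil(sqrt(306)) = 18.
Baby table (61^j mod 307 for j=0..17):
  0:1  1:61  2:37  3:108  4:141  5:5  6:305  7:185
  8:233  9:91  10:25  11:297  12:4  13:244  14:148  15:125
  16:257  17:20
Giant step factor: 61^(-18) ≡ 115 (mod 307).
Scan 97·115^i mod 307 for i = 0, 1, …:
  i=0: 97   i=1: 103   i=2: 179   i=3: 16
  i=4: 305
Match at i=4, j=6: n = 4·18 + 6 = 78.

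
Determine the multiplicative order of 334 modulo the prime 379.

378

The order of 334 must divide p − 1 = 378 = 2 · 3^3 · 7.
Divisors: 1, 2, 3, 6, 7, 9, 14, 18, 21, 27, 42, 54, 63, 126, 189, 378.
Check each in increasing order: 334^1 ≡ 334;  334^2 ≡ 130;  334^3 ≡ 214;  334^6 ≡ 316;  334^7 ≡ 182;  334^9 ≡ 162;  334^14 ≡ 151;  334^18 ≡ 93;  334^21 ≡ 194;  334^27 ≡ 285;  334^42 ≡ 115;  334^54 ≡ 119;  334^63 ≡ 328;  334^126 ≡ 327;  334^189 ≡ 378;  334^378 ≡ 1.
Smallest exponent giving 1 is 378.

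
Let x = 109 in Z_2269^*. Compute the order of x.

567

The order of 109 must divide p − 1 = 2268 = 2^2 · 3^4 · 7.
Divisors: 1, 2, 3, 4, 6, 7, 9, 12, 14, 18, 21, 27, 28, 36, 42, 54, 63, 81, 84, 108, 126, 162, 189, 252, 324, 378, 567, 756, 1134, 2268.
Check each in increasing order: 109^1 ≡ 109;  109^2 ≡ 536;  109^3 ≡ 1699;  109^4 ≡ 1402;  109^6 ≡ 433;  109^7 ≡ 1817;  109^9 ≡ 511;  109^12 ≡ 1431;  109^14 ≡ 94;  109^18 ≡ 186;  109^21 ≡ 623;  109^27 ≡ 2017;  109^28 ≡ 2029;  109^36 ≡ 561;  109^42 ≡ 130;  109^54 ≡ 2241;  109^63 ≡ 1575;  109^81 ≡ 249;  109^84 ≡ 1017;  109^108 ≡ 784;  109^126 ≡ 608;  109^162 ≡ 738;  109^189 ≡ 82;  109^252 ≡ 2086;  109^324 ≡ 84;  109^378 ≡ 2186;  109^567 ≡ 1.
Smallest exponent giving 1 is 567.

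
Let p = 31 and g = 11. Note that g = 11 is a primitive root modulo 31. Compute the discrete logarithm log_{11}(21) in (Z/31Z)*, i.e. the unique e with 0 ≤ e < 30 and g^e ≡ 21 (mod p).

Successive powers of 11 modulo 31:
  11^0=1  11^1=11  11^2=28  11^3=29  11^4=9  11^5=6
  11^6=4  11^7=13  11^8=19  11^9=23  11^10=5  11^11=24
  11^12=16  11^13=21
So 11^13 ≡ 21 (mod 31), giving e = 13.

13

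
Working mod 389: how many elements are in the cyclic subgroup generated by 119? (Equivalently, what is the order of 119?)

The order of 119 must divide p − 1 = 388 = 2^2 · 97.
Divisors: 1, 2, 4, 97, 194, 388.
Check each in increasing order: 119^1 ≡ 119;  119^2 ≡ 157;  119^4 ≡ 142;  119^97 ≡ 1.
Smallest exponent giving 1 is 97.

97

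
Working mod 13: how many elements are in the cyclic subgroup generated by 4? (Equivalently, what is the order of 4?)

The order of 4 must divide p − 1 = 12 = 2^2 · 3.
Divisors: 1, 2, 3, 4, 6, 12.
Check each in increasing order: 4^1 ≡ 4;  4^2 ≡ 3;  4^3 ≡ 12;  4^4 ≡ 9;  4^6 ≡ 1.
Smallest exponent giving 1 is 6.

6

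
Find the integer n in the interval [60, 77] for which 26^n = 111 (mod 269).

63

Compute 26^60 mod 269 = 16, then multiply by 26 repeatedly:
  26^60=16  26^61=147  26^62=56  26^63=111
Found 111 at exponent 63.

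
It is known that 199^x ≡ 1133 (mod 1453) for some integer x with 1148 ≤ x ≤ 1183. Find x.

Compute 199^1148 mod 1453 = 327, then multiply by 199 repeatedly:
  199^1148=327  199^1149=1141  199^1150=391  199^1151=800  199^1152=823
  199^1153=1041  199^1154=833  199^1155=125  199^1156=174  199^1157=1207
  199^1158=448  199^1159=519  199^1160=118  199^1161=234  199^1162=70
  199^1163=853  199^1164=1199  199^1165=309  199^1166=465  199^1167=996
  199^1168=596  199^1169=911  199^1170=1117  199^1171=1427  199^1172=638
  199^1173=551  199^1174=674  199^1175=450  199^1176=917  199^1177=858
  199^1178=741  199^1179=706  199^1180=1006  199^1181=1133
Found 1133 at exponent 1181.

1181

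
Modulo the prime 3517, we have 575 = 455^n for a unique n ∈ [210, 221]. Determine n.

213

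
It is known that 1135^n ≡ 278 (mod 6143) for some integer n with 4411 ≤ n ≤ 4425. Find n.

Compute 1135^4411 mod 6143 = 3201, then multiply by 1135 repeatedly:
  1135^4411=3201  1135^4412=2622  1135^4413=2758  1135^4414=3543  1135^4415=3783
  1135^4416=5891  1135^4417=2701  1135^4418=278
Found 278 at exponent 4418.

4418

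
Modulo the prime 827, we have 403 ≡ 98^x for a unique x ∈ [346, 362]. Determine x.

349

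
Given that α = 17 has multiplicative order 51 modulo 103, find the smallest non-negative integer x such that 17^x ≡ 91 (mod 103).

Successive powers of 17 modulo 103:
  17^0=1  17^1=17  17^2=83  17^3=72  17^4=91
So 17^4 ≡ 91 (mod 103), giving x = 4.

4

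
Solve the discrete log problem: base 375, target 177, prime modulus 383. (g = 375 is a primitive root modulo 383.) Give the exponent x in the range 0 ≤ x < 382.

Baby-step giant-step with m = ceil(sqrt(382)) = 20.
Baby table (375^j mod 383 for j=0..19):
  0:1  1:375  2:64  3:254  4:266  5:170  6:172  7:156
  8:284  9:26  10:175  11:132  12:93  13:22  14:207  15:259
  16:226  17:107  18:293  19:337
Giant step factor: 375^(-20) ≡ 51 (mod 383).
Scan 177·51^i mod 383 for i = 0, 1, …:
  i=0: 177   i=1: 218   i=2: 11   i=3: 178
  i=4: 269   i=5: 314   i=6: 311   i=7: 158
  i=8: 15   i=9: 382     …   i=17: 318
  i=18: 132
Match at i=18, j=11: x = 18·20 + 11 = 371.

371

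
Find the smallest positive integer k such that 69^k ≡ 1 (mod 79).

26

The order of 69 must divide p − 1 = 78 = 2 · 3 · 13.
Divisors: 1, 2, 3, 6, 13, 26, 39, 78.
Check each in increasing order: 69^1 ≡ 69;  69^2 ≡ 21;  69^3 ≡ 27;  69^6 ≡ 18;  69^13 ≡ 78;  69^26 ≡ 1.
Smallest exponent giving 1 is 26.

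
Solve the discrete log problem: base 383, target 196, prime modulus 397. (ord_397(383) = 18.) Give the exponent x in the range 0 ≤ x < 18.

2

Successive powers of 383 modulo 397:
  383^0=1  383^1=383  383^2=196
So 383^2 ≡ 196 (mod 397), giving x = 2.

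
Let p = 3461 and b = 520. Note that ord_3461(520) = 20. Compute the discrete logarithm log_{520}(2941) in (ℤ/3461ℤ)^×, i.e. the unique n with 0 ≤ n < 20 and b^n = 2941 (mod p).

Successive powers of 520 modulo 3461:
  520^0=1  520^1=520  520^2=442  520^3=1414  520^4=1548  520^5=2008
  520^6=2399  520^7=1520  520^8=1292  520^9=406  520^10=3460  520^11=2941
So 520^11 ≡ 2941 (mod 3461), giving n = 11.

11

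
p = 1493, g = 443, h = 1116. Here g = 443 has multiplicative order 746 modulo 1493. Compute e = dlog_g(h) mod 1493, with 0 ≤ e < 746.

Baby-step giant-step with m = ceil(sqrt(746)) = 28.
Baby table (443^j mod 1493 for j=0..27):
  0:1  1:443  2:666  3:917  4:135  5:85  6:330  7:1369
  8:309  9:1024  10:1253  11:1176  12:1404  13:884  14:446  15:502
  16:1422  17:1393  18:490  19:585  20:866  21:1430  22:458  23:1339
  24:456  25:453  26:617  27:112
Giant step factor: 443^(-28) ≡ 327 (mod 1493).
Scan 1116·327^i mod 1493 for i = 0, 1, …:
  i=0: 1116   i=1: 640   i=2: 260   i=3: 1412
  i=4: 387   i=5: 1137   i=6: 42   i=7: 297
  i=8: 74   i=9: 310   i=10: 1339
Match at i=10, j=23: e = 10·28 + 23 = 303.

303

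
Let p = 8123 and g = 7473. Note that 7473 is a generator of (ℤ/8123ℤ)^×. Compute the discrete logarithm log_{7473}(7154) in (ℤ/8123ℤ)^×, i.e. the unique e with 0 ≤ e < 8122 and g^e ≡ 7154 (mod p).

7432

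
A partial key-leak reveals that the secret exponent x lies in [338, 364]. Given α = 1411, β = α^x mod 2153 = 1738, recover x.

345

Compute 1411^338 mod 2153 = 1741, then multiply by 1411 repeatedly:
  1411^338=1741  1411^339=2131  1411^340=1253  1411^341=370  1411^342=1044
  1411^343=432  1411^344=253  1411^345=1738
Found 1738 at exponent 345.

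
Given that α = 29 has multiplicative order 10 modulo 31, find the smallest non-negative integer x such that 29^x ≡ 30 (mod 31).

Successive powers of 29 modulo 31:
  29^0=1  29^1=29  29^2=4  29^3=23  29^4=16  29^5=30
So 29^5 ≡ 30 (mod 31), giving x = 5.

5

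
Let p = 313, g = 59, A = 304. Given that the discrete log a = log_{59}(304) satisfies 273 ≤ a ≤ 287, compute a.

284

Compute 59^273 mod 313 = 5, then multiply by 59 repeatedly:
  59^273=5  59^274=295  59^275=190  59^276=255  59^277=21
  59^278=300  59^279=172  59^280=132  59^281=276  59^282=8
  59^283=159  59^284=304
Found 304 at exponent 284.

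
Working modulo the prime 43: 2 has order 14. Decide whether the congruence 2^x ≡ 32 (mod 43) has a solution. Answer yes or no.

yes

⟨2⟩ has order 14; its elements mod 43 are {1, 2, 4, 8, 11, 16, 21, 22, 27, 32, 35, 39, 41, 42}.
32 is in this set.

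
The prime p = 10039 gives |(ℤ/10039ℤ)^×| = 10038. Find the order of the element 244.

10038

The order of 244 must divide p − 1 = 10038 = 2 · 3 · 7 · 239.
Divisors: 1, 2, 3, 6, 7, 14, 21, 42, 239, 478, 717, 1434, 1673, 3346, 5019, 10038.
Check each in increasing order: 244^1 ≡ 244;  244^2 ≡ 9341;  244^3 ≡ 351;  244^6 ≡ 2733;  244^7 ≡ 4278;  244^14 ≡ 187;  244^21 ≡ 6905;  244^42 ≡ 3814;  244^239 ≡ 3674;  244^478 ≡ 5860;  244^717 ≡ 6024;  244^1434 ≡ 7630;  244^1673 ≡ 3732;  244^3346 ≡ 3731;  244^5019 ≡ 10038;  244^10038 ≡ 1.
Smallest exponent giving 1 is 10038.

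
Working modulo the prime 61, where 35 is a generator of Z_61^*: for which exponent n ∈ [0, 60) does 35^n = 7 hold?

Baby-step giant-step with m = ceil(sqrt(60)) = 8.
Baby table (35^j mod 61 for j=0..7):
  0:1  1:35  2:5  3:53  4:25  5:21  6:3  7:44
Giant step factor: 35^(-8) ≡ 57 (mod 61).
Scan 7·57^i mod 61 for i = 0, 1, …:
  i=0: 7   i=1: 33   i=2: 51   i=3: 40
  i=4: 23   i=5: 30   i=6: 2   i=7: 53
Match at i=7, j=3: n = 7·8 + 3 = 59.

59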